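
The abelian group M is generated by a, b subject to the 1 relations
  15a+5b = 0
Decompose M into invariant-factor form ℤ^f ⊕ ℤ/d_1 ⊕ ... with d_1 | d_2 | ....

rank_ℚ(R)=1; free=2−1=1
SNF(R) diag = [5] → torsion [5]

Answer: M ≅ ℤ^1 ⊕ ℤ/5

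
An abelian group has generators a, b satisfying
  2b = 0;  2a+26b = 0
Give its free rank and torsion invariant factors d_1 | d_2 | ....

rank_ℚ(R)=2; free=2−2=0
SNF(R) diag = [2, 2] → torsion [2, 2]

Answer: M ≅ ℤ/2 ⊕ ℤ/2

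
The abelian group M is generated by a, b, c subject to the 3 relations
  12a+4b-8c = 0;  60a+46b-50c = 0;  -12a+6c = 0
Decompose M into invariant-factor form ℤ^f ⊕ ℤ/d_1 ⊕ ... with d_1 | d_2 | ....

Answer: M ≅ ℤ/2 ⊕ ℤ/6 ⊕ ℤ/12

Derivation:
rank_ℚ(R)=3; free=3−3=0
SNF(R) diag = [2, 6, 12] → torsion [2, 6, 12]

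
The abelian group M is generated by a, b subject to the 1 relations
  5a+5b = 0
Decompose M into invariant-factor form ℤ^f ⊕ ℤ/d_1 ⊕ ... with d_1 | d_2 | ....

rank_ℚ(R)=1; free=2−1=1
SNF(R) diag = [5] → torsion [5]

Answer: M ≅ ℤ^1 ⊕ ℤ/5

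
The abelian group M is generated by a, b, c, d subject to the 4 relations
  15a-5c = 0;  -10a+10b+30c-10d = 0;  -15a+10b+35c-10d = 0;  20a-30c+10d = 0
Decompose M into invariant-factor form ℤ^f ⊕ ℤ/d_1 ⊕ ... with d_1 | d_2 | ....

Answer: M ≅ ℤ/5 ⊕ ℤ/10 ⊕ ℤ/10 ⊕ ℤ/10

Derivation:
rank_ℚ(R)=4; free=4−4=0
SNF(R) diag = [5, 10, 10, 10] → torsion [5, 10, 10, 10]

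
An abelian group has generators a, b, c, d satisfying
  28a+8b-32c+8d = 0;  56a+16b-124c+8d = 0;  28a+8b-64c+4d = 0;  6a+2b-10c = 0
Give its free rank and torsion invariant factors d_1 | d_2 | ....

Answer: M ≅ ℤ/2 ⊕ ℤ/4 ⊕ ℤ/4 ⊕ ℤ/4

Derivation:
rank_ℚ(R)=4; free=4−4=0
SNF(R) diag = [2, 4, 4, 4] → torsion [2, 4, 4, 4]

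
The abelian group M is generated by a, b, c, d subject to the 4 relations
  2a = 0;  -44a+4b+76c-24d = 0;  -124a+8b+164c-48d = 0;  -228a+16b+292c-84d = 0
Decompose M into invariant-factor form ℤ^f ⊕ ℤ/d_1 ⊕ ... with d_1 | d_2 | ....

rank_ℚ(R)=4; free=4−4=0
SNF(R) diag = [2, 4, 12, 12] → torsion [2, 4, 12, 12]

Answer: M ≅ ℤ/2 ⊕ ℤ/4 ⊕ ℤ/12 ⊕ ℤ/12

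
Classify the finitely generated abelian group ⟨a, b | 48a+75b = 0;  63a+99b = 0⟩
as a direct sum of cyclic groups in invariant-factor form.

Answer: M ≅ ℤ/3 ⊕ ℤ/9

Derivation:
rank_ℚ(R)=2; free=2−2=0
SNF(R) diag = [3, 9] → torsion [3, 9]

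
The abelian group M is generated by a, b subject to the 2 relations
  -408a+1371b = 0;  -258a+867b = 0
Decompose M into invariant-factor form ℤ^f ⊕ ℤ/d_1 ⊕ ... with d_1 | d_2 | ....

rank_ℚ(R)=2; free=2−2=0
SNF(R) diag = [3, 6] → torsion [3, 6]

Answer: M ≅ ℤ/3 ⊕ ℤ/6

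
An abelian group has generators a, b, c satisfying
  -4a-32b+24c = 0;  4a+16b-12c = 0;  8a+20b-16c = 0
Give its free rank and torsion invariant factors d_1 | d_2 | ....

rank_ℚ(R)=3; free=3−3=0
SNF(R) diag = [4, 4, 4] → torsion [4, 4, 4]

Answer: M ≅ ℤ/4 ⊕ ℤ/4 ⊕ ℤ/4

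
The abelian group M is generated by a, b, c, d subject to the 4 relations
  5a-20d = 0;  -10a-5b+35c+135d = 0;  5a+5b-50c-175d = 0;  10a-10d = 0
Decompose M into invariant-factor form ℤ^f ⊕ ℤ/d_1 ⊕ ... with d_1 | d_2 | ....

rank_ℚ(R)=4; free=4−4=0
SNF(R) diag = [5, 5, 15, 30] → torsion [5, 5, 15, 30]

Answer: M ≅ ℤ/5 ⊕ ℤ/5 ⊕ ℤ/15 ⊕ ℤ/30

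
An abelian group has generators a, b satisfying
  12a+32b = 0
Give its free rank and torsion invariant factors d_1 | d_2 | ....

Answer: M ≅ ℤ^1 ⊕ ℤ/4

Derivation:
rank_ℚ(R)=1; free=2−1=1
SNF(R) diag = [4] → torsion [4]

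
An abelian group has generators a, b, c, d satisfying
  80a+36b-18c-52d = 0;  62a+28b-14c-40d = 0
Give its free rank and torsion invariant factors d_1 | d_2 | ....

Answer: M ≅ ℤ^2 ⊕ ℤ/2 ⊕ ℤ/2

Derivation:
rank_ℚ(R)=2; free=4−2=2
SNF(R) diag = [2, 2] → torsion [2, 2]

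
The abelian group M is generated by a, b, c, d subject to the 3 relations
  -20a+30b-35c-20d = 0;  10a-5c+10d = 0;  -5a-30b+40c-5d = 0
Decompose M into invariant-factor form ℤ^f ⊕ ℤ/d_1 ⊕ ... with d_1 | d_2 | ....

Answer: M ≅ ℤ^1 ⊕ ℤ/5 ⊕ ℤ/15 ⊕ ℤ/30

Derivation:
rank_ℚ(R)=3; free=4−3=1
SNF(R) diag = [5, 15, 30] → torsion [5, 15, 30]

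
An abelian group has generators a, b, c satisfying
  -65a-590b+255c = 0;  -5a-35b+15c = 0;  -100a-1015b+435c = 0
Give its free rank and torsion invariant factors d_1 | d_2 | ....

rank_ℚ(R)=3; free=3−3=0
SNF(R) diag = [5, 15, 45] → torsion [5, 15, 45]

Answer: M ≅ ℤ/5 ⊕ ℤ/15 ⊕ ℤ/45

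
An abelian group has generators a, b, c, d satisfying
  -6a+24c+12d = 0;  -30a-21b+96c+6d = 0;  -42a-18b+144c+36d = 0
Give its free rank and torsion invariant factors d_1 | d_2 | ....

rank_ℚ(R)=3; free=4−3=1
SNF(R) diag = [3, 6, 12] → torsion [3, 6, 12]

Answer: M ≅ ℤ^1 ⊕ ℤ/3 ⊕ ℤ/6 ⊕ ℤ/12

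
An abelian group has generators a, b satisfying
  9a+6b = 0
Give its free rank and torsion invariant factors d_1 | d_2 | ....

rank_ℚ(R)=1; free=2−1=1
SNF(R) diag = [3] → torsion [3]

Answer: M ≅ ℤ^1 ⊕ ℤ/3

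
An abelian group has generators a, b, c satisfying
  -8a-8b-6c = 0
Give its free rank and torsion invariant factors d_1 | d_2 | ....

Answer: M ≅ ℤ^2 ⊕ ℤ/2

Derivation:
rank_ℚ(R)=1; free=3−1=2
SNF(R) diag = [2] → torsion [2]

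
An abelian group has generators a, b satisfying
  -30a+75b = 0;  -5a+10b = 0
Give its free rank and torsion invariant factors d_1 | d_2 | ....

Answer: M ≅ ℤ/5 ⊕ ℤ/15

Derivation:
rank_ℚ(R)=2; free=2−2=0
SNF(R) diag = [5, 15] → torsion [5, 15]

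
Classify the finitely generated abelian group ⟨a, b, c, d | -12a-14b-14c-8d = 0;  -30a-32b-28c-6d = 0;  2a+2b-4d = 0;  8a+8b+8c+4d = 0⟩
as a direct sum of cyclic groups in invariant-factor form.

Answer: M ≅ ℤ/2 ⊕ ℤ/2 ⊕ ℤ/2 ⊕ ℤ/4

Derivation:
rank_ℚ(R)=4; free=4−4=0
SNF(R) diag = [2, 2, 2, 4] → torsion [2, 2, 2, 4]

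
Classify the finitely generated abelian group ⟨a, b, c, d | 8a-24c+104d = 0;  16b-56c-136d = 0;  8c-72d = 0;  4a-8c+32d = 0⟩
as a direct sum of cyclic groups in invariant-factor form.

rank_ℚ(R)=4; free=4−4=0
SNF(R) diag = [4, 8, 16, 32] → torsion [4, 8, 16, 32]

Answer: M ≅ ℤ/4 ⊕ ℤ/8 ⊕ ℤ/16 ⊕ ℤ/32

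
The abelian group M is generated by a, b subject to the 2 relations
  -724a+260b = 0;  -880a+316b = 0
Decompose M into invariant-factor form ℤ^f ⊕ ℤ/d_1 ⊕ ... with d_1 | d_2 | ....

Answer: M ≅ ℤ/4 ⊕ ℤ/4

Derivation:
rank_ℚ(R)=2; free=2−2=0
SNF(R) diag = [4, 4] → torsion [4, 4]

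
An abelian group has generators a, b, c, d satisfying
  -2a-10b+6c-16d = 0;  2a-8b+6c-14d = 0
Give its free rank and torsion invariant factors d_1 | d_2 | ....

Answer: M ≅ ℤ^2 ⊕ ℤ/2 ⊕ ℤ/6

Derivation:
rank_ℚ(R)=2; free=4−2=2
SNF(R) diag = [2, 6] → torsion [2, 6]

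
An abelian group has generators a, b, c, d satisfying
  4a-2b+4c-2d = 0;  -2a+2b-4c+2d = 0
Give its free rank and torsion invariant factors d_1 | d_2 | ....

Answer: M ≅ ℤ^2 ⊕ ℤ/2 ⊕ ℤ/2

Derivation:
rank_ℚ(R)=2; free=4−2=2
SNF(R) diag = [2, 2] → torsion [2, 2]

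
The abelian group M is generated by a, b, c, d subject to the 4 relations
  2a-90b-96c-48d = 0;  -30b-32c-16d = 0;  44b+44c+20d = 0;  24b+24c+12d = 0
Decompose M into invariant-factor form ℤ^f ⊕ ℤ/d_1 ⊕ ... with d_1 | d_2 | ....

rank_ℚ(R)=4; free=4−4=0
SNF(R) diag = [2, 2, 4, 12] → torsion [2, 2, 4, 12]

Answer: M ≅ ℤ/2 ⊕ ℤ/2 ⊕ ℤ/4 ⊕ ℤ/12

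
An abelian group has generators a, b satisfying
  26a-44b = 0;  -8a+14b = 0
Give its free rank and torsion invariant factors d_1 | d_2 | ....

Answer: M ≅ ℤ/2 ⊕ ℤ/6

Derivation:
rank_ℚ(R)=2; free=2−2=0
SNF(R) diag = [2, 6] → torsion [2, 6]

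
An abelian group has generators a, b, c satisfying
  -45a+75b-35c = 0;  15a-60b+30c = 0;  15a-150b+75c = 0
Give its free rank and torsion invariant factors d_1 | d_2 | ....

rank_ℚ(R)=3; free=3−3=0
SNF(R) diag = [5, 15, 45] → torsion [5, 15, 45]

Answer: M ≅ ℤ/5 ⊕ ℤ/15 ⊕ ℤ/45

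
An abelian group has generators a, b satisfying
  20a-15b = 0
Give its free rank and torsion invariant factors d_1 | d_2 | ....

Answer: M ≅ ℤ^1 ⊕ ℤ/5

Derivation:
rank_ℚ(R)=1; free=2−1=1
SNF(R) diag = [5] → torsion [5]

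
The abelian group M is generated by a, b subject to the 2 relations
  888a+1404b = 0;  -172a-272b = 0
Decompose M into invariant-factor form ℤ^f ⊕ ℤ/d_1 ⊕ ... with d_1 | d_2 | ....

Answer: M ≅ ℤ/4 ⊕ ℤ/12

Derivation:
rank_ℚ(R)=2; free=2−2=0
SNF(R) diag = [4, 12] → torsion [4, 12]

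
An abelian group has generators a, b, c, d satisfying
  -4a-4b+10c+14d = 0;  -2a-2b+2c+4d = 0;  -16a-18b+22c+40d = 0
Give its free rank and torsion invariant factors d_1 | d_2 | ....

rank_ℚ(R)=3; free=4−3=1
SNF(R) diag = [2, 2, 6] → torsion [2, 2, 6]

Answer: M ≅ ℤ^1 ⊕ ℤ/2 ⊕ ℤ/2 ⊕ ℤ/6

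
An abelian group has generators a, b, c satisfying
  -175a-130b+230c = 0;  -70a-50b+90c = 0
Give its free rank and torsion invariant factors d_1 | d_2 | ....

rank_ℚ(R)=2; free=3−2=1
SNF(R) diag = [5, 10] → torsion [5, 10]

Answer: M ≅ ℤ^1 ⊕ ℤ/5 ⊕ ℤ/10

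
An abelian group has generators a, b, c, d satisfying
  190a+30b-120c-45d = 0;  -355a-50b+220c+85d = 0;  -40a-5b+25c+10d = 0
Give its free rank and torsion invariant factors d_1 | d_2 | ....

Answer: M ≅ ℤ^1 ⊕ ℤ/5 ⊕ ℤ/5 ⊕ ℤ/15

Derivation:
rank_ℚ(R)=3; free=4−3=1
SNF(R) diag = [5, 5, 15] → torsion [5, 5, 15]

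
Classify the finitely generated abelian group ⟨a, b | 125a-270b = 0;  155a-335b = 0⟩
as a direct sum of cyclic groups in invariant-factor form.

Answer: M ≅ ℤ/5 ⊕ ℤ/5

Derivation:
rank_ℚ(R)=2; free=2−2=0
SNF(R) diag = [5, 5] → torsion [5, 5]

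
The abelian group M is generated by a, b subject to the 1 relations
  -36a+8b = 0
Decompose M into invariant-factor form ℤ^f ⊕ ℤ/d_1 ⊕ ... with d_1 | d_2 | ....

rank_ℚ(R)=1; free=2−1=1
SNF(R) diag = [4] → torsion [4]

Answer: M ≅ ℤ^1 ⊕ ℤ/4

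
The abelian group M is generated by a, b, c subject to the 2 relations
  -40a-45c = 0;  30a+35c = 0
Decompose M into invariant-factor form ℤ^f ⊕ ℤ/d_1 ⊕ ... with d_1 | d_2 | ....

rank_ℚ(R)=2; free=3−2=1
SNF(R) diag = [5, 10] → torsion [5, 10]

Answer: M ≅ ℤ^1 ⊕ ℤ/5 ⊕ ℤ/10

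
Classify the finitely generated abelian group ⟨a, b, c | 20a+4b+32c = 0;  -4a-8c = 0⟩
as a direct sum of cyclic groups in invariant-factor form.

Answer: M ≅ ℤ^1 ⊕ ℤ/4 ⊕ ℤ/4

Derivation:
rank_ℚ(R)=2; free=3−2=1
SNF(R) diag = [4, 4] → torsion [4, 4]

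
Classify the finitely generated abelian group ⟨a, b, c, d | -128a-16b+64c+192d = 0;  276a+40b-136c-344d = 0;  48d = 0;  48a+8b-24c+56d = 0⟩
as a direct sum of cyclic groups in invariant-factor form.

rank_ℚ(R)=4; free=4−4=0
SNF(R) diag = [4, 8, 16, 48] → torsion [4, 8, 16, 48]

Answer: M ≅ ℤ/4 ⊕ ℤ/8 ⊕ ℤ/16 ⊕ ℤ/48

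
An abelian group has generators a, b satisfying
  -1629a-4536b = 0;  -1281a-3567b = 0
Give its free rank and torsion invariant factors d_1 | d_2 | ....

rank_ℚ(R)=2; free=2−2=0
SNF(R) diag = [3, 9] → torsion [3, 9]

Answer: M ≅ ℤ/3 ⊕ ℤ/9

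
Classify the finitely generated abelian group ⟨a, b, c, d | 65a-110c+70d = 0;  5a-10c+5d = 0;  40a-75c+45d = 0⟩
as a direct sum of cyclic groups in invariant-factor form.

Answer: M ≅ ℤ^1 ⊕ ℤ/5 ⊕ ℤ/5 ⊕ ℤ/15

Derivation:
rank_ℚ(R)=3; free=4−3=1
SNF(R) diag = [5, 5, 15] → torsion [5, 5, 15]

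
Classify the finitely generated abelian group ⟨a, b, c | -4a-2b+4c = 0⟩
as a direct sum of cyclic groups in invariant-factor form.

rank_ℚ(R)=1; free=3−1=2
SNF(R) diag = [2] → torsion [2]

Answer: M ≅ ℤ^2 ⊕ ℤ/2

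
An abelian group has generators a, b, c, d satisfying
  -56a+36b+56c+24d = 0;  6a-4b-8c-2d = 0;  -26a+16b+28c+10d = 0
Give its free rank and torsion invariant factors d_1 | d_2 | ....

rank_ℚ(R)=3; free=4−3=1
SNF(R) diag = [2, 4, 4] → torsion [2, 4, 4]

Answer: M ≅ ℤ^1 ⊕ ℤ/2 ⊕ ℤ/4 ⊕ ℤ/4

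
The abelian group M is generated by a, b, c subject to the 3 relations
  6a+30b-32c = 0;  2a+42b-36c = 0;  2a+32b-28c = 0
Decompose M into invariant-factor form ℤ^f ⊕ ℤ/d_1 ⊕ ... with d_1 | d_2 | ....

Answer: M ≅ ℤ/2 ⊕ ℤ/2 ⊕ ℤ/4

Derivation:
rank_ℚ(R)=3; free=3−3=0
SNF(R) diag = [2, 2, 4] → torsion [2, 2, 4]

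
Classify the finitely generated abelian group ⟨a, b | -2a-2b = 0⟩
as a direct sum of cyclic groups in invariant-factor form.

rank_ℚ(R)=1; free=2−1=1
SNF(R) diag = [2] → torsion [2]

Answer: M ≅ ℤ^1 ⊕ ℤ/2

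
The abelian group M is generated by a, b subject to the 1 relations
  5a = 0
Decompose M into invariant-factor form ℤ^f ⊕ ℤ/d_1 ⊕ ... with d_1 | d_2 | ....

Answer: M ≅ ℤ^1 ⊕ ℤ/5

Derivation:
rank_ℚ(R)=1; free=2−1=1
SNF(R) diag = [5] → torsion [5]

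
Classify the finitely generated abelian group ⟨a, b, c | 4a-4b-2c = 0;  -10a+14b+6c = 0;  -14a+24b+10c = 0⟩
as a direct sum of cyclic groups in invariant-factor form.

rank_ℚ(R)=3; free=3−3=0
SNF(R) diag = [2, 2, 2] → torsion [2, 2, 2]

Answer: M ≅ ℤ/2 ⊕ ℤ/2 ⊕ ℤ/2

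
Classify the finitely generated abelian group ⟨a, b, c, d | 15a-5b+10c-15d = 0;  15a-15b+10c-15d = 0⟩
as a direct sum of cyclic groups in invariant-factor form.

rank_ℚ(R)=2; free=4−2=2
SNF(R) diag = [5, 10] → torsion [5, 10]

Answer: M ≅ ℤ^2 ⊕ ℤ/5 ⊕ ℤ/10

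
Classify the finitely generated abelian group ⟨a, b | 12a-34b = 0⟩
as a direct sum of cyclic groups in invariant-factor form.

rank_ℚ(R)=1; free=2−1=1
SNF(R) diag = [2] → torsion [2]

Answer: M ≅ ℤ^1 ⊕ ℤ/2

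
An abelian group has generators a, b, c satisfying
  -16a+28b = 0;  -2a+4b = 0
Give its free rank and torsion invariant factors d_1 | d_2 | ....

rank_ℚ(R)=2; free=3−2=1
SNF(R) diag = [2, 4] → torsion [2, 4]

Answer: M ≅ ℤ^1 ⊕ ℤ/2 ⊕ ℤ/4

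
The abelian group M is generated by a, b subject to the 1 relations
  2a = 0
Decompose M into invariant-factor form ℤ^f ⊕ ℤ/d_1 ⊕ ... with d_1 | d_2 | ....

Answer: M ≅ ℤ^1 ⊕ ℤ/2

Derivation:
rank_ℚ(R)=1; free=2−1=1
SNF(R) diag = [2] → torsion [2]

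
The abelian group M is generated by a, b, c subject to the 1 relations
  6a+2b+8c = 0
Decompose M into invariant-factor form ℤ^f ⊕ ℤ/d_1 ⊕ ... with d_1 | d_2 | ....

rank_ℚ(R)=1; free=3−1=2
SNF(R) diag = [2] → torsion [2]

Answer: M ≅ ℤ^2 ⊕ ℤ/2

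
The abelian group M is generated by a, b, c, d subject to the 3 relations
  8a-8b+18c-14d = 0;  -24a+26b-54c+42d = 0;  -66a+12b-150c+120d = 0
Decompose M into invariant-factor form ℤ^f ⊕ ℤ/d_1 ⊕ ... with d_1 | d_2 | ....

Answer: M ≅ ℤ^1 ⊕ ℤ/2 ⊕ ℤ/2 ⊕ ℤ/6

Derivation:
rank_ℚ(R)=3; free=4−3=1
SNF(R) diag = [2, 2, 6] → torsion [2, 2, 6]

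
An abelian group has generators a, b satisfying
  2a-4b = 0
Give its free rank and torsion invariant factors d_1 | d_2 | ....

Answer: M ≅ ℤ^1 ⊕ ℤ/2

Derivation:
rank_ℚ(R)=1; free=2−1=1
SNF(R) diag = [2] → torsion [2]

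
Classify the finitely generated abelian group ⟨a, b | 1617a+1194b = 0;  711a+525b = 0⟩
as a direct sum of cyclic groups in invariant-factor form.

rank_ℚ(R)=2; free=2−2=0
SNF(R) diag = [3, 3] → torsion [3, 3]

Answer: M ≅ ℤ/3 ⊕ ℤ/3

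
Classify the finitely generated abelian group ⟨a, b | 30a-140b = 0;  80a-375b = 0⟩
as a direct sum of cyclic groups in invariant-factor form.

rank_ℚ(R)=2; free=2−2=0
SNF(R) diag = [5, 10] → torsion [5, 10]

Answer: M ≅ ℤ/5 ⊕ ℤ/10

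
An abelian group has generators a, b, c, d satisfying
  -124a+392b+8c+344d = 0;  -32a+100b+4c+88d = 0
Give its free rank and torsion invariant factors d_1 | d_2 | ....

Answer: M ≅ ℤ^2 ⊕ ℤ/4 ⊕ ℤ/12

Derivation:
rank_ℚ(R)=2; free=4−2=2
SNF(R) diag = [4, 12] → torsion [4, 12]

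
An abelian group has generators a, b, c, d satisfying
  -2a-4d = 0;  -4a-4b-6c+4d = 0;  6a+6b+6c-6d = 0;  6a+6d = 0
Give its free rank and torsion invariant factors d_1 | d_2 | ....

Answer: M ≅ ℤ/2 ⊕ ℤ/2 ⊕ ℤ/6 ⊕ ℤ/6

Derivation:
rank_ℚ(R)=4; free=4−4=0
SNF(R) diag = [2, 2, 6, 6] → torsion [2, 2, 6, 6]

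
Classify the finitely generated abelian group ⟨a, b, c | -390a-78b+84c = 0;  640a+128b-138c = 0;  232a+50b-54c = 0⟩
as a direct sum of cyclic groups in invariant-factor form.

Answer: M ≅ ℤ/2 ⊕ ℤ/6 ⊕ ℤ/18

Derivation:
rank_ℚ(R)=3; free=3−3=0
SNF(R) diag = [2, 6, 18] → torsion [2, 6, 18]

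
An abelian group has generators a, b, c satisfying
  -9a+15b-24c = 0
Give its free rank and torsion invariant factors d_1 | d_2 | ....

Answer: M ≅ ℤ^2 ⊕ ℤ/3

Derivation:
rank_ℚ(R)=1; free=3−1=2
SNF(R) diag = [3] → torsion [3]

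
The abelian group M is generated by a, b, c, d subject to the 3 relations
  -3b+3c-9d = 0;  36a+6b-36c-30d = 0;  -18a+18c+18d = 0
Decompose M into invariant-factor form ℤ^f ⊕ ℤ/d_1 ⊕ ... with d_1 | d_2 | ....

rank_ℚ(R)=3; free=4−3=1
SNF(R) diag = [3, 6, 18] → torsion [3, 6, 18]

Answer: M ≅ ℤ^1 ⊕ ℤ/3 ⊕ ℤ/6 ⊕ ℤ/18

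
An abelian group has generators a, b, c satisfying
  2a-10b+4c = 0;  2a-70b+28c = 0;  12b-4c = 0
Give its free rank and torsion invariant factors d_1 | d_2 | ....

Answer: M ≅ ℤ/2 ⊕ ℤ/4 ⊕ ℤ/12

Derivation:
rank_ℚ(R)=3; free=3−3=0
SNF(R) diag = [2, 4, 12] → torsion [2, 4, 12]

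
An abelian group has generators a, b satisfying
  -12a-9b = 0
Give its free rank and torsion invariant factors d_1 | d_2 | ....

rank_ℚ(R)=1; free=2−1=1
SNF(R) diag = [3] → torsion [3]

Answer: M ≅ ℤ^1 ⊕ ℤ/3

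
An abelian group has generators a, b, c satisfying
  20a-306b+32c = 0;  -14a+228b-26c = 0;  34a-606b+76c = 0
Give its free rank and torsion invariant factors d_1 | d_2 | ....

Answer: M ≅ ℤ/2 ⊕ ℤ/6 ⊕ ℤ/18

Derivation:
rank_ℚ(R)=3; free=3−3=0
SNF(R) diag = [2, 6, 18] → torsion [2, 6, 18]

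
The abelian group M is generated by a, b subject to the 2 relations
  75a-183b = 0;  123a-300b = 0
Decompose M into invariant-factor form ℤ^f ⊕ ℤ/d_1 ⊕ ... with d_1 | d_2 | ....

Answer: M ≅ ℤ/3 ⊕ ℤ/3

Derivation:
rank_ℚ(R)=2; free=2−2=0
SNF(R) diag = [3, 3] → torsion [3, 3]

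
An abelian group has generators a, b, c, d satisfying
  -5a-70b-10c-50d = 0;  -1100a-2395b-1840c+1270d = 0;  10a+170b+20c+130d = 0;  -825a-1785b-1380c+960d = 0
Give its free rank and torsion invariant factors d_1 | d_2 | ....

Answer: M ≅ ℤ/5 ⊕ ℤ/15 ⊕ ℤ/30 ⊕ ℤ/90

Derivation:
rank_ℚ(R)=4; free=4−4=0
SNF(R) diag = [5, 15, 30, 90] → torsion [5, 15, 30, 90]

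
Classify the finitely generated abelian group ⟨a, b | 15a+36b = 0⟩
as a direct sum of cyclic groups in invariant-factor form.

rank_ℚ(R)=1; free=2−1=1
SNF(R) diag = [3] → torsion [3]

Answer: M ≅ ℤ^1 ⊕ ℤ/3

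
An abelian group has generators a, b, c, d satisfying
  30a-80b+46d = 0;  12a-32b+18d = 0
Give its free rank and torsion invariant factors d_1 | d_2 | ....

rank_ℚ(R)=2; free=4−2=2
SNF(R) diag = [2, 2] → torsion [2, 2]

Answer: M ≅ ℤ^2 ⊕ ℤ/2 ⊕ ℤ/2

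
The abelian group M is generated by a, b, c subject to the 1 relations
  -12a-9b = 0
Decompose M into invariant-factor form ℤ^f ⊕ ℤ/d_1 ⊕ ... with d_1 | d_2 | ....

rank_ℚ(R)=1; free=3−1=2
SNF(R) diag = [3] → torsion [3]

Answer: M ≅ ℤ^2 ⊕ ℤ/3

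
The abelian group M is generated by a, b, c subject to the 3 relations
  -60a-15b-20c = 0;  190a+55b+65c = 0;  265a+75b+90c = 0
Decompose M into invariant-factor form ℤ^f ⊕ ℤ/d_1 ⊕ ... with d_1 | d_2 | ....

rank_ℚ(R)=3; free=3−3=0
SNF(R) diag = [5, 5, 5] → torsion [5, 5, 5]

Answer: M ≅ ℤ/5 ⊕ ℤ/5 ⊕ ℤ/5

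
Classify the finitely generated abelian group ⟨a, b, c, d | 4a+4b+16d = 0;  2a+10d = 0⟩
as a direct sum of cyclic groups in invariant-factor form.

Answer: M ≅ ℤ^2 ⊕ ℤ/2 ⊕ ℤ/4

Derivation:
rank_ℚ(R)=2; free=4−2=2
SNF(R) diag = [2, 4] → torsion [2, 4]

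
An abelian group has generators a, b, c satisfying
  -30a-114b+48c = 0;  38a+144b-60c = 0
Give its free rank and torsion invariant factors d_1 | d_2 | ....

rank_ℚ(R)=2; free=3−2=1
SNF(R) diag = [2, 6] → torsion [2, 6]

Answer: M ≅ ℤ^1 ⊕ ℤ/2 ⊕ ℤ/6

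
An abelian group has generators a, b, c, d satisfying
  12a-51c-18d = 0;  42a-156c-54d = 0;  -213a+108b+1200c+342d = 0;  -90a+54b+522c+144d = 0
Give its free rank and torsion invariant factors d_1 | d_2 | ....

Answer: M ≅ ℤ/3 ⊕ ℤ/9 ⊕ ℤ/18 ⊕ ℤ/54

Derivation:
rank_ℚ(R)=4; free=4−4=0
SNF(R) diag = [3, 9, 18, 54] → torsion [3, 9, 18, 54]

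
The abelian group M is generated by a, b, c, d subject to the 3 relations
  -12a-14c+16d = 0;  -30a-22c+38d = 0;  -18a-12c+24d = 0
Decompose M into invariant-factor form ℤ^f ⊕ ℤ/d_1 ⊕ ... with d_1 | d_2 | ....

rank_ℚ(R)=3; free=4−3=1
SNF(R) diag = [2, 6, 18] → torsion [2, 6, 18]

Answer: M ≅ ℤ^1 ⊕ ℤ/2 ⊕ ℤ/6 ⊕ ℤ/18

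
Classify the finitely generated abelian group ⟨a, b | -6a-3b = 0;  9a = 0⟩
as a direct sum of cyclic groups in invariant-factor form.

rank_ℚ(R)=2; free=2−2=0
SNF(R) diag = [3, 9] → torsion [3, 9]

Answer: M ≅ ℤ/3 ⊕ ℤ/9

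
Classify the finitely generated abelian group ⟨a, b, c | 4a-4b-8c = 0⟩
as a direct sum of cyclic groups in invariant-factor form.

Answer: M ≅ ℤ^2 ⊕ ℤ/4

Derivation:
rank_ℚ(R)=1; free=3−1=2
SNF(R) diag = [4] → torsion [4]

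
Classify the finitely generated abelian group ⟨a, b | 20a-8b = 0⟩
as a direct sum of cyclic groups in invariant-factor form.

rank_ℚ(R)=1; free=2−1=1
SNF(R) diag = [4] → torsion [4]

Answer: M ≅ ℤ^1 ⊕ ℤ/4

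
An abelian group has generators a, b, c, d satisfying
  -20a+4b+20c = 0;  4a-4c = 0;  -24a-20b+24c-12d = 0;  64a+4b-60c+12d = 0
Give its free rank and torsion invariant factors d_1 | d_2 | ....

Answer: M ≅ ℤ/4 ⊕ ℤ/4 ⊕ ℤ/4 ⊕ ℤ/12

Derivation:
rank_ℚ(R)=4; free=4−4=0
SNF(R) diag = [4, 4, 4, 12] → torsion [4, 4, 4, 12]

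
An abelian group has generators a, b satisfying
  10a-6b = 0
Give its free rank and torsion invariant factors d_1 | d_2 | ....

Answer: M ≅ ℤ^1 ⊕ ℤ/2

Derivation:
rank_ℚ(R)=1; free=2−1=1
SNF(R) diag = [2] → torsion [2]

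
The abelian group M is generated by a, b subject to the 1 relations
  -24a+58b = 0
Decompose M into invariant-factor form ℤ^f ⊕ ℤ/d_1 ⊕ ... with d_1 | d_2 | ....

Answer: M ≅ ℤ^1 ⊕ ℤ/2

Derivation:
rank_ℚ(R)=1; free=2−1=1
SNF(R) diag = [2] → torsion [2]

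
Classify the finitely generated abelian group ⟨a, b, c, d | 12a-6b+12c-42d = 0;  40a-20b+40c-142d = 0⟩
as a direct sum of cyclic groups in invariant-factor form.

Answer: M ≅ ℤ^2 ⊕ ℤ/2 ⊕ ℤ/6

Derivation:
rank_ℚ(R)=2; free=4−2=2
SNF(R) diag = [2, 6] → torsion [2, 6]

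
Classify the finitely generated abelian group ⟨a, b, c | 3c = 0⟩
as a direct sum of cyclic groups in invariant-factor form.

rank_ℚ(R)=1; free=3−1=2
SNF(R) diag = [3] → torsion [3]

Answer: M ≅ ℤ^2 ⊕ ℤ/3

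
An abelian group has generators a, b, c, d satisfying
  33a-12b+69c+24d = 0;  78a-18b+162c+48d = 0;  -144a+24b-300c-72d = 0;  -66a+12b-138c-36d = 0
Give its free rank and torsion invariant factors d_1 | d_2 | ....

rank_ℚ(R)=4; free=4−4=0
SNF(R) diag = [3, 6, 12, 12] → torsion [3, 6, 12, 12]

Answer: M ≅ ℤ/3 ⊕ ℤ/6 ⊕ ℤ/12 ⊕ ℤ/12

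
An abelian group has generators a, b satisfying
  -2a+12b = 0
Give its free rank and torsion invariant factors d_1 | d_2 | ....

Answer: M ≅ ℤ^1 ⊕ ℤ/2

Derivation:
rank_ℚ(R)=1; free=2−1=1
SNF(R) diag = [2] → torsion [2]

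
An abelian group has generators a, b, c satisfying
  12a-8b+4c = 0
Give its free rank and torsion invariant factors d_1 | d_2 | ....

rank_ℚ(R)=1; free=3−1=2
SNF(R) diag = [4] → torsion [4]

Answer: M ≅ ℤ^2 ⊕ ℤ/4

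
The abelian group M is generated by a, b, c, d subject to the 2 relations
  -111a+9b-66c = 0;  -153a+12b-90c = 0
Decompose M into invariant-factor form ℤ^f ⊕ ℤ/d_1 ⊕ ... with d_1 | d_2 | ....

Answer: M ≅ ℤ^2 ⊕ ℤ/3 ⊕ ℤ/3

Derivation:
rank_ℚ(R)=2; free=4−2=2
SNF(R) diag = [3, 3] → torsion [3, 3]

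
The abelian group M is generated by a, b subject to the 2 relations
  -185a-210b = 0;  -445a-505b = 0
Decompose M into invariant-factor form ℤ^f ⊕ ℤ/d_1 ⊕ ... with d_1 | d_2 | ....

Answer: M ≅ ℤ/5 ⊕ ℤ/5

Derivation:
rank_ℚ(R)=2; free=2−2=0
SNF(R) diag = [5, 5] → torsion [5, 5]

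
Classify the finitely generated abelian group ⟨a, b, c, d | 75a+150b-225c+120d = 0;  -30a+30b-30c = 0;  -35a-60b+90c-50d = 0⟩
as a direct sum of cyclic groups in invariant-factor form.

Answer: M ≅ ℤ^1 ⊕ ℤ/5 ⊕ ℤ/15 ⊕ ℤ/30

Derivation:
rank_ℚ(R)=3; free=4−3=1
SNF(R) diag = [5, 15, 30] → torsion [5, 15, 30]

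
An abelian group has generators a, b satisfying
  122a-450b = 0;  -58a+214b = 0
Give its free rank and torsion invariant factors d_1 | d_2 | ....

Answer: M ≅ ℤ/2 ⊕ ℤ/4

Derivation:
rank_ℚ(R)=2; free=2−2=0
SNF(R) diag = [2, 4] → torsion [2, 4]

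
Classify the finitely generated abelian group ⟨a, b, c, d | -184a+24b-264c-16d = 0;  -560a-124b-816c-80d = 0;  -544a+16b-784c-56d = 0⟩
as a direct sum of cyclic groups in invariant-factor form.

rank_ℚ(R)=3; free=4−3=1
SNF(R) diag = [4, 8, 8] → torsion [4, 8, 8]

Answer: M ≅ ℤ^1 ⊕ ℤ/4 ⊕ ℤ/8 ⊕ ℤ/8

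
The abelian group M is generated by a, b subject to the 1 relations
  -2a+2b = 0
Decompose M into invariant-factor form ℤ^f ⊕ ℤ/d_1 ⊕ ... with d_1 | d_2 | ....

Answer: M ≅ ℤ^1 ⊕ ℤ/2

Derivation:
rank_ℚ(R)=1; free=2−1=1
SNF(R) diag = [2] → torsion [2]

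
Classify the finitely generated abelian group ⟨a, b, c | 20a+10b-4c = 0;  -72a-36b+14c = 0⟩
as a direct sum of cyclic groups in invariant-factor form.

Answer: M ≅ ℤ^1 ⊕ ℤ/2 ⊕ ℤ/2

Derivation:
rank_ℚ(R)=2; free=3−2=1
SNF(R) diag = [2, 2] → torsion [2, 2]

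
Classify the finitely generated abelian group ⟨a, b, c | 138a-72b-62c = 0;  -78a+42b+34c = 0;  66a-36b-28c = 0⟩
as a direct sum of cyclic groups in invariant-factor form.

rank_ℚ(R)=3; free=3−3=0
SNF(R) diag = [2, 6, 6] → torsion [2, 6, 6]

Answer: M ≅ ℤ/2 ⊕ ℤ/6 ⊕ ℤ/6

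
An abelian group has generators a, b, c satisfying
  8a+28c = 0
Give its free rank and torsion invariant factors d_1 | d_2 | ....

Answer: M ≅ ℤ^2 ⊕ ℤ/4

Derivation:
rank_ℚ(R)=1; free=3−1=2
SNF(R) diag = [4] → torsion [4]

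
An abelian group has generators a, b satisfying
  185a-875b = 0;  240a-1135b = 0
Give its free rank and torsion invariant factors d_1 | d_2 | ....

rank_ℚ(R)=2; free=2−2=0
SNF(R) diag = [5, 5] → torsion [5, 5]

Answer: M ≅ ℤ/5 ⊕ ℤ/5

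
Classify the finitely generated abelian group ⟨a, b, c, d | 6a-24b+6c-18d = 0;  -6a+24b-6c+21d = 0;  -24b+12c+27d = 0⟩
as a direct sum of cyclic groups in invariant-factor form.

Answer: M ≅ ℤ^1 ⊕ ℤ/3 ⊕ ℤ/6 ⊕ ℤ/12

Derivation:
rank_ℚ(R)=3; free=4−3=1
SNF(R) diag = [3, 6, 12] → torsion [3, 6, 12]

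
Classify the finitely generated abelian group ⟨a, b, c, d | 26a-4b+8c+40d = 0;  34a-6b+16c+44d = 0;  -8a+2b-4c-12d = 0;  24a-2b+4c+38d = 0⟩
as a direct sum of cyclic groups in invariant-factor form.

Answer: M ≅ ℤ/2 ⊕ ℤ/2 ⊕ ℤ/2 ⊕ ℤ/4

Derivation:
rank_ℚ(R)=4; free=4−4=0
SNF(R) diag = [2, 2, 2, 4] → torsion [2, 2, 2, 4]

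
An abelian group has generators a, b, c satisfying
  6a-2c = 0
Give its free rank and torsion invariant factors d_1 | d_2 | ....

Answer: M ≅ ℤ^2 ⊕ ℤ/2

Derivation:
rank_ℚ(R)=1; free=3−1=2
SNF(R) diag = [2] → torsion [2]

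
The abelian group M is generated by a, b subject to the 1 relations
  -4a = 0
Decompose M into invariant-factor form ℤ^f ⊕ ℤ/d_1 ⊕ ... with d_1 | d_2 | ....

rank_ℚ(R)=1; free=2−1=1
SNF(R) diag = [4] → torsion [4]

Answer: M ≅ ℤ^1 ⊕ ℤ/4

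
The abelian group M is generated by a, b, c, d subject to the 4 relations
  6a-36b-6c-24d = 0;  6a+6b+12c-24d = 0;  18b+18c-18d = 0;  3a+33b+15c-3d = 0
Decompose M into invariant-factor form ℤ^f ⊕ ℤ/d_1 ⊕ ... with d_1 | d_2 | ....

Answer: M ≅ ℤ/3 ⊕ ℤ/6 ⊕ ℤ/18 ⊕ ℤ/18

Derivation:
rank_ℚ(R)=4; free=4−4=0
SNF(R) diag = [3, 6, 18, 18] → torsion [3, 6, 18, 18]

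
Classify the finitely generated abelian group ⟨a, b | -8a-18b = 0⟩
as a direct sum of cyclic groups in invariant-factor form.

Answer: M ≅ ℤ^1 ⊕ ℤ/2

Derivation:
rank_ℚ(R)=1; free=2−1=1
SNF(R) diag = [2] → torsion [2]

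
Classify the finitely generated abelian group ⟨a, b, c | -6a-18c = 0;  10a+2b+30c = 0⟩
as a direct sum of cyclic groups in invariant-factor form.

rank_ℚ(R)=2; free=3−2=1
SNF(R) diag = [2, 6] → torsion [2, 6]

Answer: M ≅ ℤ^1 ⊕ ℤ/2 ⊕ ℤ/6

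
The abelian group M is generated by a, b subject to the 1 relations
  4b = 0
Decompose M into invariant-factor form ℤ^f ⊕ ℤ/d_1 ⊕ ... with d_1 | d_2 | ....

rank_ℚ(R)=1; free=2−1=1
SNF(R) diag = [4] → torsion [4]

Answer: M ≅ ℤ^1 ⊕ ℤ/4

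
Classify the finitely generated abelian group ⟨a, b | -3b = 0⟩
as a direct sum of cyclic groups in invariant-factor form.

rank_ℚ(R)=1; free=2−1=1
SNF(R) diag = [3] → torsion [3]

Answer: M ≅ ℤ^1 ⊕ ℤ/3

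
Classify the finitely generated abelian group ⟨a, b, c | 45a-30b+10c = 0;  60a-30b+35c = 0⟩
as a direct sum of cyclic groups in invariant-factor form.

rank_ℚ(R)=2; free=3−2=1
SNF(R) diag = [5, 15] → torsion [5, 15]

Answer: M ≅ ℤ^1 ⊕ ℤ/5 ⊕ ℤ/15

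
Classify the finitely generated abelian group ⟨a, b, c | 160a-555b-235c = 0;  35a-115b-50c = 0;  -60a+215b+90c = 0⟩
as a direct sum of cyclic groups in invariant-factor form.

Answer: M ≅ ℤ/5 ⊕ ℤ/5 ⊕ ℤ/15

Derivation:
rank_ℚ(R)=3; free=3−3=0
SNF(R) diag = [5, 5, 15] → torsion [5, 5, 15]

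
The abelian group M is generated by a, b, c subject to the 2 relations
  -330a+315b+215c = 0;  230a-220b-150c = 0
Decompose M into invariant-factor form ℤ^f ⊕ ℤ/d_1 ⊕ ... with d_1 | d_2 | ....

rank_ℚ(R)=2; free=3−2=1
SNF(R) diag = [5, 10] → torsion [5, 10]

Answer: M ≅ ℤ^1 ⊕ ℤ/5 ⊕ ℤ/10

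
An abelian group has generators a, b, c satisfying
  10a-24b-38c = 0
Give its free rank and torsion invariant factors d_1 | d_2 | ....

Answer: M ≅ ℤ^2 ⊕ ℤ/2

Derivation:
rank_ℚ(R)=1; free=3−1=2
SNF(R) diag = [2] → torsion [2]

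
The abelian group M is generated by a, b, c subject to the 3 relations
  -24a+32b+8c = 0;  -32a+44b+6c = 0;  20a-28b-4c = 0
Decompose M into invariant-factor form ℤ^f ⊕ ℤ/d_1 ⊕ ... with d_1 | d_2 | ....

rank_ℚ(R)=3; free=3−3=0
SNF(R) diag = [2, 4, 8] → torsion [2, 4, 8]

Answer: M ≅ ℤ/2 ⊕ ℤ/4 ⊕ ℤ/8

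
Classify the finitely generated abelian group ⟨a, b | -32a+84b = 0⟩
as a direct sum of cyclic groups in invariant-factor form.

rank_ℚ(R)=1; free=2−1=1
SNF(R) diag = [4] → torsion [4]

Answer: M ≅ ℤ^1 ⊕ ℤ/4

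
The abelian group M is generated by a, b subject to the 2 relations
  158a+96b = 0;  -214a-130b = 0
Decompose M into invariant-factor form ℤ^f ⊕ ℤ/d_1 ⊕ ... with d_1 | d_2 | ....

Answer: M ≅ ℤ/2 ⊕ ℤ/2

Derivation:
rank_ℚ(R)=2; free=2−2=0
SNF(R) diag = [2, 2] → torsion [2, 2]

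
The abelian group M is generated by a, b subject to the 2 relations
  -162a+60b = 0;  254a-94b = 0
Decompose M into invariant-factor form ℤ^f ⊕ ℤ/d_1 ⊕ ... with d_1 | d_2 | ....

Answer: M ≅ ℤ/2 ⊕ ℤ/6

Derivation:
rank_ℚ(R)=2; free=2−2=0
SNF(R) diag = [2, 6] → torsion [2, 6]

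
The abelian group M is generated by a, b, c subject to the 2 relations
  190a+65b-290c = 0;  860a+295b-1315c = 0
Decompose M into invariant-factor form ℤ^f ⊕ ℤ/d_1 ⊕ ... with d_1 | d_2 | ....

Answer: M ≅ ℤ^1 ⊕ ℤ/5 ⊕ ℤ/15

Derivation:
rank_ℚ(R)=2; free=3−2=1
SNF(R) diag = [5, 15] → torsion [5, 15]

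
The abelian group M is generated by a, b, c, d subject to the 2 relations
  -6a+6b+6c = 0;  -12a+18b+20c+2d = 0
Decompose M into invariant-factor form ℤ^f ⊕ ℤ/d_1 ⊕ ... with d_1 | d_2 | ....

Answer: M ≅ ℤ^2 ⊕ ℤ/2 ⊕ ℤ/6

Derivation:
rank_ℚ(R)=2; free=4−2=2
SNF(R) diag = [2, 6] → torsion [2, 6]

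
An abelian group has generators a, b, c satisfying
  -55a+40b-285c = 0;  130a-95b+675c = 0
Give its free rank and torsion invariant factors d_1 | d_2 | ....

rank_ℚ(R)=2; free=3−2=1
SNF(R) diag = [5, 5] → torsion [5, 5]

Answer: M ≅ ℤ^1 ⊕ ℤ/5 ⊕ ℤ/5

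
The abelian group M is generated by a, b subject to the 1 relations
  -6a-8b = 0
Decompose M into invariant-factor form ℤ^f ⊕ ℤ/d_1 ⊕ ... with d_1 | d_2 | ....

rank_ℚ(R)=1; free=2−1=1
SNF(R) diag = [2] → torsion [2]

Answer: M ≅ ℤ^1 ⊕ ℤ/2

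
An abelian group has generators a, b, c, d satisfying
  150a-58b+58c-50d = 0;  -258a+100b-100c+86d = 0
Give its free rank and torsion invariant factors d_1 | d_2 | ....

rank_ℚ(R)=2; free=4−2=2
SNF(R) diag = [2, 6] → torsion [2, 6]

Answer: M ≅ ℤ^2 ⊕ ℤ/2 ⊕ ℤ/6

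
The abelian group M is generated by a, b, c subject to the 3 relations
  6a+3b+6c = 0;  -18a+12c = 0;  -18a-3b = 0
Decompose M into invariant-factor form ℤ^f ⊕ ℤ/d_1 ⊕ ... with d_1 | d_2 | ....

Answer: M ≅ ℤ/3 ⊕ ℤ/6 ⊕ ℤ/6

Derivation:
rank_ℚ(R)=3; free=3−3=0
SNF(R) diag = [3, 6, 6] → torsion [3, 6, 6]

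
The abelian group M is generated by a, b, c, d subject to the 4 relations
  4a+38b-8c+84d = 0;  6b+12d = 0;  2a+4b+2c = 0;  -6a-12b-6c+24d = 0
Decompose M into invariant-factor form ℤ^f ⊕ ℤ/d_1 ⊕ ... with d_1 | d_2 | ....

Answer: M ≅ ℤ/2 ⊕ ℤ/6 ⊕ ℤ/12 ⊕ ℤ/24

Derivation:
rank_ℚ(R)=4; free=4−4=0
SNF(R) diag = [2, 6, 12, 24] → torsion [2, 6, 12, 24]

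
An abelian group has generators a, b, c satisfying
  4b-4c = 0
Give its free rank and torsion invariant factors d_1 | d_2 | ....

rank_ℚ(R)=1; free=3−1=2
SNF(R) diag = [4] → torsion [4]

Answer: M ≅ ℤ^2 ⊕ ℤ/4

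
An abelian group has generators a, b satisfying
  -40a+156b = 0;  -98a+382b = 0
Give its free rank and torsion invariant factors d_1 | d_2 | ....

rank_ℚ(R)=2; free=2−2=0
SNF(R) diag = [2, 4] → torsion [2, 4]

Answer: M ≅ ℤ/2 ⊕ ℤ/4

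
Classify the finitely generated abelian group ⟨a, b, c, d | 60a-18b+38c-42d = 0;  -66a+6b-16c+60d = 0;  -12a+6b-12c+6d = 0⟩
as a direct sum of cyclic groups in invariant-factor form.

Answer: M ≅ ℤ^1 ⊕ ℤ/2 ⊕ ℤ/6 ⊕ ℤ/6

Derivation:
rank_ℚ(R)=3; free=4−3=1
SNF(R) diag = [2, 6, 6] → torsion [2, 6, 6]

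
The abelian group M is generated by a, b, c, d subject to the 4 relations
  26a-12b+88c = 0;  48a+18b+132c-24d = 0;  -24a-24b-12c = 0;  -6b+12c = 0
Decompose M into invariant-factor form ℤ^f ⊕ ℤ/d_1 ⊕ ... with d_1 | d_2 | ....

rank_ℚ(R)=4; free=4−4=0
SNF(R) diag = [2, 6, 12, 24] → torsion [2, 6, 12, 24]

Answer: M ≅ ℤ/2 ⊕ ℤ/6 ⊕ ℤ/12 ⊕ ℤ/24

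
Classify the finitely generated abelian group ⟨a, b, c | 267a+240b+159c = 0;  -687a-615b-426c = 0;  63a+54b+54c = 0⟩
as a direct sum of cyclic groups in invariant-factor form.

Answer: M ≅ ℤ/3 ⊕ ℤ/9 ⊕ ℤ/27

Derivation:
rank_ℚ(R)=3; free=3−3=0
SNF(R) diag = [3, 9, 27] → torsion [3, 9, 27]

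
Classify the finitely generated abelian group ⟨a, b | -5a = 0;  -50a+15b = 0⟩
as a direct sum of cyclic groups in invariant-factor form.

Answer: M ≅ ℤ/5 ⊕ ℤ/15

Derivation:
rank_ℚ(R)=2; free=2−2=0
SNF(R) diag = [5, 15] → torsion [5, 15]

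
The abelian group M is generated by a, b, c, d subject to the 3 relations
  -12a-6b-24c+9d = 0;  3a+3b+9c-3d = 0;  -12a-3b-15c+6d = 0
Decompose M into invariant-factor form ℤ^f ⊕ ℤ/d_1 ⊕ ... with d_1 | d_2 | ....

rank_ℚ(R)=3; free=4−3=1
SNF(R) diag = [3, 3, 3] → torsion [3, 3, 3]

Answer: M ≅ ℤ^1 ⊕ ℤ/3 ⊕ ℤ/3 ⊕ ℤ/3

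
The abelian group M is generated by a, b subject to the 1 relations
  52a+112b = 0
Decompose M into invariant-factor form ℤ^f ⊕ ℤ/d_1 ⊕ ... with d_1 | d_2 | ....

Answer: M ≅ ℤ^1 ⊕ ℤ/4

Derivation:
rank_ℚ(R)=1; free=2−1=1
SNF(R) diag = [4] → torsion [4]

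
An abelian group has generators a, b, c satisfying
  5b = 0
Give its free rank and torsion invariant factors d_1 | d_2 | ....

rank_ℚ(R)=1; free=3−1=2
SNF(R) diag = [5] → torsion [5]

Answer: M ≅ ℤ^2 ⊕ ℤ/5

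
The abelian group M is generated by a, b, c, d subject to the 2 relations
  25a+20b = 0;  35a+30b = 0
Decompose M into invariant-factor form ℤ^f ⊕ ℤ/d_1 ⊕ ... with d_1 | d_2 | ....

Answer: M ≅ ℤ^2 ⊕ ℤ/5 ⊕ ℤ/10

Derivation:
rank_ℚ(R)=2; free=4−2=2
SNF(R) diag = [5, 10] → torsion [5, 10]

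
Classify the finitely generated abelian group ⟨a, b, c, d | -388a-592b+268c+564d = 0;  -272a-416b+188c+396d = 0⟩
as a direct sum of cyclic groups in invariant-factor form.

rank_ℚ(R)=2; free=4−2=2
SNF(R) diag = [4, 12] → torsion [4, 12]

Answer: M ≅ ℤ^2 ⊕ ℤ/4 ⊕ ℤ/12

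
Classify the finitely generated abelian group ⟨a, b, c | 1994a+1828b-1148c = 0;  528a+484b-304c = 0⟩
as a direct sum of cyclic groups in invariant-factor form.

Answer: M ≅ ℤ^1 ⊕ ℤ/2 ⊕ ℤ/4

Derivation:
rank_ℚ(R)=2; free=3−2=1
SNF(R) diag = [2, 4] → torsion [2, 4]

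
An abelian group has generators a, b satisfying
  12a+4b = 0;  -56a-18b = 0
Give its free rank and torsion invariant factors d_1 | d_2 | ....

rank_ℚ(R)=2; free=2−2=0
SNF(R) diag = [2, 4] → torsion [2, 4]

Answer: M ≅ ℤ/2 ⊕ ℤ/4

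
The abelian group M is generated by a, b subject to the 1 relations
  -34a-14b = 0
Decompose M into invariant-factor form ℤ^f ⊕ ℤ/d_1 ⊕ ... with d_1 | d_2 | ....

rank_ℚ(R)=1; free=2−1=1
SNF(R) diag = [2] → torsion [2]

Answer: M ≅ ℤ^1 ⊕ ℤ/2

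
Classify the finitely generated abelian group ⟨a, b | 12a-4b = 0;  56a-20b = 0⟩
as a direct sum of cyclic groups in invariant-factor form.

Answer: M ≅ ℤ/4 ⊕ ℤ/4

Derivation:
rank_ℚ(R)=2; free=2−2=0
SNF(R) diag = [4, 4] → torsion [4, 4]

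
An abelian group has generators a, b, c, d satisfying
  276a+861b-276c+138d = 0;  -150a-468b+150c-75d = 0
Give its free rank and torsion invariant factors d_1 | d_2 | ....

Answer: M ≅ ℤ^2 ⊕ ℤ/3 ⊕ ℤ/3

Derivation:
rank_ℚ(R)=2; free=4−2=2
SNF(R) diag = [3, 3] → torsion [3, 3]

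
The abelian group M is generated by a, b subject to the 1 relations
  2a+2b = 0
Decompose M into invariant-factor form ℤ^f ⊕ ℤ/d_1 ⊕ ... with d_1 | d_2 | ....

Answer: M ≅ ℤ^1 ⊕ ℤ/2

Derivation:
rank_ℚ(R)=1; free=2−1=1
SNF(R) diag = [2] → torsion [2]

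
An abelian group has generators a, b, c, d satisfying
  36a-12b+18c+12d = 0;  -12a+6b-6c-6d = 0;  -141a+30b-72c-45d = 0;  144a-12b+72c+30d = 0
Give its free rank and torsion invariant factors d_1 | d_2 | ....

rank_ℚ(R)=4; free=4−4=0
SNF(R) diag = [3, 6, 6, 18] → torsion [3, 6, 6, 18]

Answer: M ≅ ℤ/3 ⊕ ℤ/6 ⊕ ℤ/6 ⊕ ℤ/18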